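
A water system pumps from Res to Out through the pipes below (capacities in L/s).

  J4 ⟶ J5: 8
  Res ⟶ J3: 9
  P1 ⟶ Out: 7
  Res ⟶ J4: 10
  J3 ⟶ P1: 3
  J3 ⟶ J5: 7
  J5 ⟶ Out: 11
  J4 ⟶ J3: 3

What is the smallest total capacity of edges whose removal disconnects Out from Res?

Augment Res→J4→J5→Out: bottleneck 8, flow now 8.
Augment Res→J3→J5→Out: bottleneck 3, flow now 11.
Augment Res→J3→P1→Out: bottleneck 3, flow now 14.
No augmenting path remains; maximum flow = 14.
By max-flow min-cut, the minimum cut capacity equals the max flow.
In the residual graph, reachable from Res: {Res, J4, J3, J5}.
Min-cut edges: J3→P1 (3), J5→Out (11); capacity 3 + 11 = 14.

14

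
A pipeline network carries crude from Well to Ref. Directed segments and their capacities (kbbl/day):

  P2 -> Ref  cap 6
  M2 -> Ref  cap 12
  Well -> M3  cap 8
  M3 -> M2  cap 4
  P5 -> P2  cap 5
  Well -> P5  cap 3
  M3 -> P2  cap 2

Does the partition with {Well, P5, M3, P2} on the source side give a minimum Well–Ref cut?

Given cut capacity: 4 + 6 = 10.
Augment Well→P5→P2→Ref: bottleneck 3, flow now 3.
Augment Well→M3→P2→Ref: bottleneck 2, flow now 5.
Augment Well→M3→M2→Ref: bottleneck 4, flow now 9.
No augmenting path remains; maximum flow = 9.
In the residual graph, reachable from Well: {Well, M3}.
Min-cut edges: Well→P5 (3), M3→P2 (2), M3→M2 (4); capacity 3 + 2 + 4 = 9.
Cut capacity 10 exceeds the max flow 9, so it is not minimum.

No — its capacity is 10, but the minimum cut has capacity 9.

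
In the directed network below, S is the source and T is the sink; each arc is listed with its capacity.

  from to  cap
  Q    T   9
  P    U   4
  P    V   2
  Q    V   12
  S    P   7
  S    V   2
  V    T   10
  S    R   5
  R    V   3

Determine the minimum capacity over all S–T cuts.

7

Augment S→V→T: bottleneck 2, flow now 2.
Augment S→P→V→T: bottleneck 2, flow now 4.
Augment S→R→V→T: bottleneck 3, flow now 7.
No augmenting path remains; maximum flow = 7.
By max-flow min-cut, the minimum cut capacity equals the max flow.
In the residual graph, reachable from S: {S, P, R, U}.
Min-cut edges: S→V (2), P→V (2), R→V (3); capacity 2 + 2 + 3 = 7.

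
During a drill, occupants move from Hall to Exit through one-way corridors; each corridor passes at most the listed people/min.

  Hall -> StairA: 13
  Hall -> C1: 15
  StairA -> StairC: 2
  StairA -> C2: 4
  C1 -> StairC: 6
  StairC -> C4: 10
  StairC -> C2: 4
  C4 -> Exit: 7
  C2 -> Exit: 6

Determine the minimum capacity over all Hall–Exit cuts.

12

Augment Hall→StairA→C2→Exit: bottleneck 4, flow now 4.
Augment Hall→StairA→StairC→C4→Exit: bottleneck 2, flow now 6.
Augment Hall→C1→StairC→C4→Exit: bottleneck 5, flow now 11.
Augment Hall→C1→StairC→C2→Exit: bottleneck 1, flow now 12.
No augmenting path remains; maximum flow = 12.
By max-flow min-cut, the minimum cut capacity equals the max flow.
In the residual graph, reachable from Hall: {Hall, StairA, C1}.
Min-cut edges: StairA→StairC (2), StairA→C2 (4), C1→StairC (6); capacity 2 + 4 + 6 = 12.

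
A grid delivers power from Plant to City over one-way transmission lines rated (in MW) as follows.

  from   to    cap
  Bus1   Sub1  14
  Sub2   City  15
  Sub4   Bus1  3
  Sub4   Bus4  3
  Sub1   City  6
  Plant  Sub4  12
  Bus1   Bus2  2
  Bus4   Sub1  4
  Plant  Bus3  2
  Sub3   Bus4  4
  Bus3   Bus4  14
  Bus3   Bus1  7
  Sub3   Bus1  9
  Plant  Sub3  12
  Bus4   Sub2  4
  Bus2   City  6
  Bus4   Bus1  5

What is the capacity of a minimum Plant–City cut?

Augment Plant→Sub4→Bus1→Sub1→City: bottleneck 3, flow now 3.
Augment Plant→Sub4→Bus4→Sub1→City: bottleneck 3, flow now 6.
Augment Plant→Bus3→Bus1→Bus2→City: bottleneck 2, flow now 8.
Augment Plant→Sub3→Bus4→Sub2→City: bottleneck 4, flow now 12.
No augmenting path remains; maximum flow = 12.
By max-flow min-cut, the minimum cut capacity equals the max flow.
In the residual graph, reachable from Plant: {Plant, Sub4, Bus3, Sub3, Bus1, Bus4, Sub1}.
Min-cut edges: Bus1→Bus2 (2), Bus4→Sub2 (4), Sub1→City (6); capacity 2 + 4 + 6 = 12.

12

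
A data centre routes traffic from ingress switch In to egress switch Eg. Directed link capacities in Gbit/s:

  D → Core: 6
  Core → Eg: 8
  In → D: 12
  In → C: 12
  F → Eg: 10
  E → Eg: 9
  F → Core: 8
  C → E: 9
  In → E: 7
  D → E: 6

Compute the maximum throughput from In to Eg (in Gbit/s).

15

Augment In→E→Eg: bottleneck 7, flow now 7.
Augment In→D→Core→Eg: bottleneck 6, flow now 13.
Augment In→D→E→Eg: bottleneck 2, flow now 15.
No augmenting path remains; maximum flow = 15.
In the residual graph, reachable from In: {In, D, C, E}.
Min-cut edges: D→Core (6), E→Eg (9); capacity 6 + 9 = 15.
This cut is saturated, so no flow can exceed 15.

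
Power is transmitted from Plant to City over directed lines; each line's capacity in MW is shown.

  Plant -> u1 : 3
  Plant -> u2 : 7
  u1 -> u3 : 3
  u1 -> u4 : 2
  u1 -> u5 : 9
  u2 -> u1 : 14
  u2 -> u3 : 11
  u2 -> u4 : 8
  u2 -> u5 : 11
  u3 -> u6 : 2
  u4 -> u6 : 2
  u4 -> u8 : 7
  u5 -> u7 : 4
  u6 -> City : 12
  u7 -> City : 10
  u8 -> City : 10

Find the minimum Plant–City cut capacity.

Augment Plant→u1→u3→u6→City: bottleneck 2, flow now 2.
Augment Plant→u1→u4→u6→City: bottleneck 1, flow now 3.
Augment Plant→u2→u4→u6→City: bottleneck 1, flow now 4.
Augment Plant→u2→u4→u8→City: bottleneck 6, flow now 10.
No augmenting path remains; maximum flow = 10.
By max-flow min-cut, the minimum cut capacity equals the max flow.
In the residual graph, reachable from Plant: {Plant}.
Min-cut edges: Plant→u1 (3), Plant→u2 (7); capacity 3 + 7 = 10.

10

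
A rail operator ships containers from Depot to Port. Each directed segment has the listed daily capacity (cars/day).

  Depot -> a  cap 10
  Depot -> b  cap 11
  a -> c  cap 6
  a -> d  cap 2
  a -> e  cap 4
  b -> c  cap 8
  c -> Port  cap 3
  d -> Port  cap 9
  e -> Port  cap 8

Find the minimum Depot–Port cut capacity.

Augment Depot→a→c→Port: bottleneck 3, flow now 3.
Augment Depot→a→d→Port: bottleneck 2, flow now 5.
Augment Depot→a→e→Port: bottleneck 4, flow now 9.
No augmenting path remains; maximum flow = 9.
By max-flow min-cut, the minimum cut capacity equals the max flow.
In the residual graph, reachable from Depot: {Depot, a, b, c}.
Min-cut edges: a→d (2), a→e (4), c→Port (3); capacity 2 + 4 + 3 = 9.

9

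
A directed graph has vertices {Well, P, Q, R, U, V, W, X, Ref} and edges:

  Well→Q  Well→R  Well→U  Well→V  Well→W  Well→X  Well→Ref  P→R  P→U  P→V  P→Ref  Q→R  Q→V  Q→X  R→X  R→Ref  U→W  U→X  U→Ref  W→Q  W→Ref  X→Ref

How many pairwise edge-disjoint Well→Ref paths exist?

5

Assign every edge capacity 1; by Menger, the answer equals the max flow.
Path Well→Ref (+1); total 1.
Path Well→R→Ref (+1); total 2.
Path Well→U→Ref (+1); total 3.
Path Well→W→Ref (+1); total 4.
Path Well→X→Ref (+1); total 5.
No residual Well→Ref path; max flow = 5.
Certifying cut of size 5: {R→Ref, Well→Ref, Well→U, Well→W, X→Ref}.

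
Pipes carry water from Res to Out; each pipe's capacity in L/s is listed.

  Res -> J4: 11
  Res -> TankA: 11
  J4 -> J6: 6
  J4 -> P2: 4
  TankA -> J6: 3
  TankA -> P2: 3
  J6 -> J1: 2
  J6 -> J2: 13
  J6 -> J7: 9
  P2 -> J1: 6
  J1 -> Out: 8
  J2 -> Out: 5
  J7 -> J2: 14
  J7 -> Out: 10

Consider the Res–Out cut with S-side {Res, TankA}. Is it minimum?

No — its capacity is 17, but the minimum cut has capacity 15.

Given cut capacity: 11 + 3 + 3 = 17.
Augment Res→J4→J6→J1→Out: bottleneck 2, flow now 2.
Augment Res→J4→J6→J2→Out: bottleneck 4, flow now 6.
Augment Res→J4→P2→J1→Out: bottleneck 4, flow now 10.
Augment Res→TankA→J6→J2→Out: bottleneck 1, flow now 11.
Augment Res→TankA→J6→J7→Out: bottleneck 2, flow now 13.
Augment Res→TankA→P2→J1→Out: bottleneck 2, flow now 15.
No augmenting path remains; maximum flow = 15.
In the residual graph, reachable from Res: {Res, J4, TankA, P2}.
Min-cut edges: J4→J6 (6), TankA→J6 (3), P2→J1 (6); capacity 6 + 3 + 6 = 15.
Cut capacity 17 exceeds the max flow 15, so it is not minimum.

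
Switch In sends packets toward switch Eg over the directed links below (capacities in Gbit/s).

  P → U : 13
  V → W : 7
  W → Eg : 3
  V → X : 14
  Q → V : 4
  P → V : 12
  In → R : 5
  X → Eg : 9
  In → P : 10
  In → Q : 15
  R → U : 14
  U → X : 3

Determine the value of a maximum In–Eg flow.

Augment In→P→U→X→Eg: bottleneck 3, flow now 3.
Augment In→P→V→W→Eg: bottleneck 3, flow now 6.
Augment In→P→V→X→Eg: bottleneck 4, flow now 10.
Augment In→Q→V→X→Eg: bottleneck 2, flow now 12.
No augmenting path remains; maximum flow = 12.
In the residual graph, reachable from In: {In, P, Q, R, U, V, W, X}.
Min-cut edges: W→Eg (3), X→Eg (9); capacity 3 + 9 = 12.
This cut is saturated, so no flow can exceed 12.

12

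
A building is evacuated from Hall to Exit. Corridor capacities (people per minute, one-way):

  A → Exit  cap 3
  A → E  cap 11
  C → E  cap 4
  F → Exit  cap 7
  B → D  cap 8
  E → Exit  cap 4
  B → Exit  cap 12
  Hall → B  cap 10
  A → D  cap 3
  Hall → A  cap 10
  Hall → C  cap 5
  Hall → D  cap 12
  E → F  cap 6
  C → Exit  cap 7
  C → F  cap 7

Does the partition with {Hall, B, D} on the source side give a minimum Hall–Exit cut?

No — its capacity is 27, but the minimum cut has capacity 25.

Given cut capacity: 10 + 5 + 12 = 27.
Augment Hall→A→Exit: bottleneck 3, flow now 3.
Augment Hall→B→Exit: bottleneck 10, flow now 13.
Augment Hall→C→Exit: bottleneck 5, flow now 18.
Augment Hall→A→E→Exit: bottleneck 4, flow now 22.
Augment Hall→A→E→F→Exit: bottleneck 3, flow now 25.
No augmenting path remains; maximum flow = 25.
In the residual graph, reachable from Hall: {Hall, D}.
Min-cut edges: Hall→A (10), Hall→B (10), Hall→C (5); capacity 10 + 10 + 5 = 25.
Cut capacity 27 exceeds the max flow 25, so it is not minimum.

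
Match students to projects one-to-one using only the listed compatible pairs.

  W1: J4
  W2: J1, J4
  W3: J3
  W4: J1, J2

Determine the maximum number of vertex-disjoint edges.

4

Unit-capacity flow: source→left, listed edges, right→sink; max matching = max flow.
Augmenting path W1→J4 (+1); matched 1.
Augmenting path W2→J1 (+1); matched 2.
Augmenting path W3→J3 (+1); matched 3.
Augmenting path W4→J2 (+1); matched 4.
No augmenting path remains; maximum matching = 4.
König certificate: {W1, W2, W3, W4} is a vertex cover of size 4 (every listed pair touches it), so no matching can be larger.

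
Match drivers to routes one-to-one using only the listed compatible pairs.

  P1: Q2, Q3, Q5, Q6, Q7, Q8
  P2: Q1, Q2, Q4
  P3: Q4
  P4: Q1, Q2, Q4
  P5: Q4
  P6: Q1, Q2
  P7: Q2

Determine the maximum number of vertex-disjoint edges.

Unit-capacity flow: source→left, listed edges, right→sink; max matching = max flow.
Augmenting path P1→Q2 (+1); matched 1.
Augmenting path P2→Q1 (+1); matched 2.
Augmenting path P3→Q4 (+1); matched 3.
Augmenting path P4→Q2→P1→Q3 (+1); matched 4.
No augmenting path remains; maximum matching = 4.
König certificate: {P1, Q1, Q2, Q4} is a vertex cover of size 4 (every listed pair touches it), so no matching can be larger.

4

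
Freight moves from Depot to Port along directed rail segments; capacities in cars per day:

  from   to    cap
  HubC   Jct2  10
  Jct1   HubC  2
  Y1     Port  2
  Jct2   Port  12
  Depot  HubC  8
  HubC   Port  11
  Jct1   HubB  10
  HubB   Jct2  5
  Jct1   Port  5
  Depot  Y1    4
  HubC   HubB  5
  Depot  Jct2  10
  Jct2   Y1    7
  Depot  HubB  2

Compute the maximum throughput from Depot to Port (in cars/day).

22

Augment Depot→HubC→Port: bottleneck 8, flow now 8.
Augment Depot→Jct2→Port: bottleneck 10, flow now 18.
Augment Depot→Y1→Port: bottleneck 2, flow now 20.
Augment Depot→HubB→Jct2→Port: bottleneck 2, flow now 22.
No augmenting path remains; maximum flow = 22.
In the residual graph, reachable from Depot: {Depot, Y1}.
Min-cut edges: Depot→HubC (8), Depot→HubB (2), Depot→Jct2 (10), Y1→Port (2); capacity 8 + 2 + 10 + 2 = 22.
This cut is saturated, so no flow can exceed 22.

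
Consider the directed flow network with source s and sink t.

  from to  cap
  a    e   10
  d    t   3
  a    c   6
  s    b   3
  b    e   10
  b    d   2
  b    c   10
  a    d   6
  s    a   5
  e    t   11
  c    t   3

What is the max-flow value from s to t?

8

Augment s→a→c→t: bottleneck 3, flow now 3.
Augment s→a→d→t: bottleneck 2, flow now 5.
Augment s→b→d→t: bottleneck 1, flow now 6.
Augment s→b→e→t: bottleneck 2, flow now 8.
No augmenting path remains; maximum flow = 8.
In the residual graph, reachable from s: {s}.
Min-cut edges: s→a (5), s→b (3); capacity 5 + 3 = 8.
This cut is saturated, so no flow can exceed 8.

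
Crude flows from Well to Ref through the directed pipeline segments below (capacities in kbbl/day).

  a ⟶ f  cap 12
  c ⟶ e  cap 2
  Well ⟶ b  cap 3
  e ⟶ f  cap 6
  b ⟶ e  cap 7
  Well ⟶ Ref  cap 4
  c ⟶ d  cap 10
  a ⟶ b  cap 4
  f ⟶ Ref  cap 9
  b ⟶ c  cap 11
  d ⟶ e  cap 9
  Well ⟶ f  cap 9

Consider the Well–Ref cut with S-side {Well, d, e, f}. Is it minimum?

No — its capacity is 16, but the minimum cut has capacity 13.

Given cut capacity: 3 + 4 + 9 = 16.
Augment Well→Ref: bottleneck 4, flow now 4.
Augment Well→f→Ref: bottleneck 9, flow now 13.
No augmenting path remains; maximum flow = 13.
In the residual graph, reachable from Well: {Well, b, c, d, e, f}.
Min-cut edges: Well→Ref (4), f→Ref (9); capacity 4 + 9 = 13.
Cut capacity 16 exceeds the max flow 13, so it is not minimum.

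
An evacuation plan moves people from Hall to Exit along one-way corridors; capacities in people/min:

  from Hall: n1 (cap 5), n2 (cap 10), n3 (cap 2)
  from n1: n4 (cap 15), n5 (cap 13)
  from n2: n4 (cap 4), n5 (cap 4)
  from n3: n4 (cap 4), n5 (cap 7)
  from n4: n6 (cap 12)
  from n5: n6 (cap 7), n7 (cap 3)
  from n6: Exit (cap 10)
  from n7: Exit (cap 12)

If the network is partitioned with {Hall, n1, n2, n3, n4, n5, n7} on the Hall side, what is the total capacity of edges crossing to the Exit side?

Edges leaving {Hall, n1, n2, n3, n4, n5, n7}: n4→n6 (12), n5→n6 (7), n7→Exit (12).
Cut capacity = 12 + 7 + 12 = 31.

31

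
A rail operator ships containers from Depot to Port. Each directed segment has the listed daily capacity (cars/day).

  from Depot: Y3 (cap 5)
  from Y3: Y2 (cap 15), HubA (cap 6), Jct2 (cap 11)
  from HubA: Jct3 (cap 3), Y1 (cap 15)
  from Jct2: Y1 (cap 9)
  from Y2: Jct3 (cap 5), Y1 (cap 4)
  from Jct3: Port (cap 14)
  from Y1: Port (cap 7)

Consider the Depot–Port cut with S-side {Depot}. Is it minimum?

Yes — it is a minimum cut (capacity 5).

Given cut capacity: 5 = 5.
Augment Depot→Y3→HubA→Jct3→Port: bottleneck 3, flow now 3.
Augment Depot→Y3→HubA→Y1→Port: bottleneck 2, flow now 5.
No augmenting path remains; maximum flow = 5.
Cut capacity 5 equals the max flow, so it is a minimum cut.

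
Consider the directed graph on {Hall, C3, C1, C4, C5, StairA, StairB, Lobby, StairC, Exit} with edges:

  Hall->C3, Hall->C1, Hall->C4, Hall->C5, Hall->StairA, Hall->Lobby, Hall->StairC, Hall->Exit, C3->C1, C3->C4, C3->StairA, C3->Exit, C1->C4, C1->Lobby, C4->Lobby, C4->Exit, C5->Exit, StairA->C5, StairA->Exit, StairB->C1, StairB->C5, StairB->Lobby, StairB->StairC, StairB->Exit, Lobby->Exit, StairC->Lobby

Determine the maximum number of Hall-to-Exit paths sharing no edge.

6

Assign every edge capacity 1; by Menger, the answer equals the max flow.
Path Hall→Exit (+1); total 1.
Path Hall→C3→Exit (+1); total 2.
Path Hall→C4→Exit (+1); total 3.
Path Hall→C5→Exit (+1); total 4.
Path Hall→StairA→Exit (+1); total 5.
Path Hall→Lobby→Exit (+1); total 6.
No residual Hall→Exit path; max flow = 6.
Certifying cut of size 6: {C4→Exit, Hall→C3, Hall→C5, Hall→Exit, Hall→StairA, Lobby→Exit}.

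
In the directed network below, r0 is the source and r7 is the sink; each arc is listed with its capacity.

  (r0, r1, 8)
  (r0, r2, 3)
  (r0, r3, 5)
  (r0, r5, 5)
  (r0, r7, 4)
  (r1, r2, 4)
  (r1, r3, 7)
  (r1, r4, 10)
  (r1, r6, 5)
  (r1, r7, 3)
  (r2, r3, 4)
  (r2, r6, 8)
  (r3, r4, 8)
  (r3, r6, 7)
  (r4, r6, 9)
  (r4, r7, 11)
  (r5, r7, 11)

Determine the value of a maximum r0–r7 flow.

Augment r0→r7: bottleneck 4, flow now 4.
Augment r0→r1→r7: bottleneck 3, flow now 7.
Augment r0→r5→r7: bottleneck 5, flow now 12.
Augment r0→r1→r4→r7: bottleneck 5, flow now 17.
Augment r0→r3→r4→r7: bottleneck 5, flow now 22.
Augment r0→r2→r3→r4→r7: bottleneck 1, flow now 23.
No augmenting path remains; maximum flow = 23.
In the residual graph, reachable from r0: {r0, r1, r2, r3, r4, r6}.
Min-cut edges: r0→r5 (5), r0→r7 (4), r1→r7 (3), r4→r7 (11); capacity 5 + 4 + 3 + 11 = 23.
This cut is saturated, so no flow can exceed 23.

23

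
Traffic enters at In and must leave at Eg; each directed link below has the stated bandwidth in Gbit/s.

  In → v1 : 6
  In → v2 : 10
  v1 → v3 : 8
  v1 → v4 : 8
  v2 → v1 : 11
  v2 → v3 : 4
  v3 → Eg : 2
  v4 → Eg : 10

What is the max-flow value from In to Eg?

10

Augment In→v1→v3→Eg: bottleneck 2, flow now 2.
Augment In→v1→v4→Eg: bottleneck 4, flow now 6.
Augment In→v2→v1→v4→Eg: bottleneck 4, flow now 10.
No augmenting path remains; maximum flow = 10.
In the residual graph, reachable from In: {In, v1, v2, v3}.
Min-cut edges: v1→v4 (8), v3→Eg (2); capacity 8 + 2 = 10.
This cut is saturated, so no flow can exceed 10.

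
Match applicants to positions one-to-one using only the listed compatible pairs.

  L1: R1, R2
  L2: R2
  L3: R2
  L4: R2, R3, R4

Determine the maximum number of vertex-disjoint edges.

Unit-capacity flow: source→left, listed edges, right→sink; max matching = max flow.
Augmenting path L1→R1 (+1); matched 1.
Augmenting path L2→R2 (+1); matched 2.
Augmenting path L4→R3 (+1); matched 3.
No augmenting path remains; maximum matching = 3.
König certificate: {L1, L4, R2} is a vertex cover of size 3 (every listed pair touches it), so no matching can be larger.

3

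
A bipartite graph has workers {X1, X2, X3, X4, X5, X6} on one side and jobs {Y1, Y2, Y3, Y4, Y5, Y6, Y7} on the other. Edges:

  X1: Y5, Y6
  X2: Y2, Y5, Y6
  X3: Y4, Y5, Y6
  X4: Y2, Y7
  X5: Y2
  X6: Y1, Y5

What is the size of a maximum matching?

6

Unit-capacity flow: source→left, listed edges, right→sink; max matching = max flow.
Augmenting path X1→Y5 (+1); matched 1.
Augmenting path X2→Y2 (+1); matched 2.
Augmenting path X3→Y4 (+1); matched 3.
Augmenting path X4→Y7 (+1); matched 4.
Augmenting path X6→Y1 (+1); matched 5.
Augmenting path X5→Y2→X2→Y6 (+1); matched 6.
No augmenting path remains; maximum matching = 6.
König certificate: {X1, X2, X3, X4, X5, X6} is a vertex cover of size 6 (every listed pair touches it), so no matching can be larger.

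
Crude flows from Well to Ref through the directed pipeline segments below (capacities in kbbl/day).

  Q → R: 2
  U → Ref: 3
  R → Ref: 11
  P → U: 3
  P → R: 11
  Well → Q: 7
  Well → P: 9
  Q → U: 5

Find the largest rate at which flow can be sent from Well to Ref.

Augment Well→P→R→Ref: bottleneck 9, flow now 9.
Augment Well→Q→R→Ref: bottleneck 2, flow now 11.
Augment Well→Q→U→Ref: bottleneck 3, flow now 14.
No augmenting path remains; maximum flow = 14.
In the residual graph, reachable from Well: {Well, Q, U}.
Min-cut edges: Well→P (9), Q→R (2), U→Ref (3); capacity 9 + 2 + 3 = 14.
This cut is saturated, so no flow can exceed 14.

14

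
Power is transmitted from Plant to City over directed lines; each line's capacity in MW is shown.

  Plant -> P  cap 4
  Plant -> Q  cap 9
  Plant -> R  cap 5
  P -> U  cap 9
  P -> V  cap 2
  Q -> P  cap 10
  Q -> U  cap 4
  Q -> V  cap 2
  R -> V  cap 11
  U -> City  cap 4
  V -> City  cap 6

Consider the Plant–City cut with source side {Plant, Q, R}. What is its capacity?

31

Edges leaving {Plant, Q, R}: Plant→P (4), Q→P (10), Q→U (4), Q→V (2), R→V (11).
Cut capacity = 4 + 10 + 4 + 2 + 11 = 31.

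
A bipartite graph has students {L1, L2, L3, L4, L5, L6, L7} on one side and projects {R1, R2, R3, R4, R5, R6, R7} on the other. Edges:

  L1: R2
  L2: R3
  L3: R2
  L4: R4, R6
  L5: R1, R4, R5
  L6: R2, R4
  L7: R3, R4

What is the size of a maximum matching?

Unit-capacity flow: source→left, listed edges, right→sink; max matching = max flow.
Augmenting path L1→R2 (+1); matched 1.
Augmenting path L2→R3 (+1); matched 2.
Augmenting path L4→R4 (+1); matched 3.
Augmenting path L5→R1 (+1); matched 4.
Augmenting path L6→R4→L4→R6 (+1); matched 5.
No augmenting path remains; maximum matching = 5.
König certificate: {L4, L5, R2, R3, R4} is a vertex cover of size 5 (every listed pair touches it), so no matching can be larger.

5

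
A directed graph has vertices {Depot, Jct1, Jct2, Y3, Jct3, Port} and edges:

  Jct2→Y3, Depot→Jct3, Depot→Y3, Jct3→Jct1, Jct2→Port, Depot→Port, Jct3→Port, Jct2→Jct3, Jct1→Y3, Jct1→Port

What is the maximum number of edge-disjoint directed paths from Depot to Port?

Assign every edge capacity 1; by Menger, the answer equals the max flow.
Path Depot→Port (+1); total 1.
Path Depot→Jct3→Port (+1); total 2.
No residual Depot→Port path; max flow = 2.
Certifying cut of size 2: {Depot→Jct3, Depot→Port}.

2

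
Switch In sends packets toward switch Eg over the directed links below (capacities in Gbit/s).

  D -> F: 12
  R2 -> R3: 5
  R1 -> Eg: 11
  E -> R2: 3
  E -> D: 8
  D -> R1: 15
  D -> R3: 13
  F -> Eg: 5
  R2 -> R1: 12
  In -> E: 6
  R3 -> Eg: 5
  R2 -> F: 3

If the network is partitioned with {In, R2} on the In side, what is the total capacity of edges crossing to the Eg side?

26

Edges leaving {In, R2}: In→E (6), R2→R3 (5), R2→F (3), R2→R1 (12).
Cut capacity = 6 + 5 + 3 + 12 = 26.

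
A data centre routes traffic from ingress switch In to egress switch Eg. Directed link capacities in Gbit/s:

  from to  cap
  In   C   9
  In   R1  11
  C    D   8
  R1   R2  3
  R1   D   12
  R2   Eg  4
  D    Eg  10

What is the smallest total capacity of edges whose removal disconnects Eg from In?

13

Augment In→C→D→Eg: bottleneck 8, flow now 8.
Augment In→R1→R2→Eg: bottleneck 3, flow now 11.
Augment In→R1→D→Eg: bottleneck 2, flow now 13.
No augmenting path remains; maximum flow = 13.
By max-flow min-cut, the minimum cut capacity equals the max flow.
In the residual graph, reachable from In: {In, C, R1, D}.
Min-cut edges: R1→R2 (3), D→Eg (10); capacity 3 + 10 = 13.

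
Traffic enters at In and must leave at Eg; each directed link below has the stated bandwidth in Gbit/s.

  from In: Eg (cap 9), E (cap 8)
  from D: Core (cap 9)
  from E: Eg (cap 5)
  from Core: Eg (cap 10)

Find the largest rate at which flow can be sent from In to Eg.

Augment In→Eg: bottleneck 9, flow now 9.
Augment In→E→Eg: bottleneck 5, flow now 14.
No augmenting path remains; maximum flow = 14.
In the residual graph, reachable from In: {In, E}.
Min-cut edges: In→Eg (9), E→Eg (5); capacity 9 + 5 = 14.
This cut is saturated, so no flow can exceed 14.

14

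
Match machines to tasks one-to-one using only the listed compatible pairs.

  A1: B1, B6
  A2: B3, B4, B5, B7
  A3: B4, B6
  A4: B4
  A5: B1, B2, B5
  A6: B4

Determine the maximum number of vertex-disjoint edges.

Unit-capacity flow: source→left, listed edges, right→sink; max matching = max flow.
Augmenting path A1→B1 (+1); matched 1.
Augmenting path A2→B3 (+1); matched 2.
Augmenting path A3→B4 (+1); matched 3.
Augmenting path A5→B2 (+1); matched 4.
Augmenting path A4→B4→A3→B6 (+1); matched 5.
No augmenting path remains; maximum matching = 5.
König certificate: {A1, A2, A3, A5, B4} is a vertex cover of size 5 (every listed pair touches it), so no matching can be larger.

5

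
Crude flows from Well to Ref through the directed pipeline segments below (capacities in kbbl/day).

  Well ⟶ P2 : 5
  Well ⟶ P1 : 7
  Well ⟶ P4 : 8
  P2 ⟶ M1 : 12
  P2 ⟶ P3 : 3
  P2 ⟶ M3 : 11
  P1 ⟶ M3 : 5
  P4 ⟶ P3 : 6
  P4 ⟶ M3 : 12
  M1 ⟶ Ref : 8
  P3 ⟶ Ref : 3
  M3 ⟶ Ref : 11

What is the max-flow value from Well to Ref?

18

Augment Well→P2→M1→Ref: bottleneck 5, flow now 5.
Augment Well→P1→M3→Ref: bottleneck 5, flow now 10.
Augment Well→P4→P3→Ref: bottleneck 3, flow now 13.
Augment Well→P4→M3→Ref: bottleneck 5, flow now 18.
No augmenting path remains; maximum flow = 18.
In the residual graph, reachable from Well: {Well, P1}.
Min-cut edges: Well→P2 (5), Well→P4 (8), P1→M3 (5); capacity 5 + 8 + 5 = 18.
This cut is saturated, so no flow can exceed 18.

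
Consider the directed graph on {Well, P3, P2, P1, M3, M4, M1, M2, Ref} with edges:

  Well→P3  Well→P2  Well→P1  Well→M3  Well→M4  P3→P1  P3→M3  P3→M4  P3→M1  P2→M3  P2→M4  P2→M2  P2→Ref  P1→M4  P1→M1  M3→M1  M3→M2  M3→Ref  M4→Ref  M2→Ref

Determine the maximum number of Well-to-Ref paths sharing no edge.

4

Assign every edge capacity 1; by Menger, the answer equals the max flow.
Path Well→P2→Ref (+1); total 1.
Path Well→M3→Ref (+1); total 2.
Path Well→M4→Ref (+1); total 3.
Path Well→P3→M3→M2→Ref (+1); total 4.
No residual Well→Ref path; max flow = 4.
Certifying cut of size 4: {M4→Ref, Well→M3, Well→P2, Well→P3}.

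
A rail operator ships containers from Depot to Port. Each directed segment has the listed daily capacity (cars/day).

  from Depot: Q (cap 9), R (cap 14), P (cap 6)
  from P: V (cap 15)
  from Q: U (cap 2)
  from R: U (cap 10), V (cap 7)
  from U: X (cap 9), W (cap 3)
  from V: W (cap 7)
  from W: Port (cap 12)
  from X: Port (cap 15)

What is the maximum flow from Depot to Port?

19

Augment Depot→P→V→W→Port: bottleneck 6, flow now 6.
Augment Depot→Q→U→W→Port: bottleneck 2, flow now 8.
Augment Depot→R→U→W→Port: bottleneck 1, flow now 9.
Augment Depot→R→U→X→Port: bottleneck 9, flow now 18.
Augment Depot→R→V→W→Port: bottleneck 1, flow now 19.
No augmenting path remains; maximum flow = 19.
In the residual graph, reachable from Depot: {Depot, P, Q, R, V}.
Min-cut edges: Q→U (2), R→U (10), V→W (7); capacity 2 + 10 + 7 = 19.
This cut is saturated, so no flow can exceed 19.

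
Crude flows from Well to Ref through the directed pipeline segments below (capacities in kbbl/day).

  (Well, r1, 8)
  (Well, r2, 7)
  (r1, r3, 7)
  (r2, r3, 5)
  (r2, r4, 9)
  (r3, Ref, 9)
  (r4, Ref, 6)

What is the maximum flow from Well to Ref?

Augment Well→r1→r3→Ref: bottleneck 7, flow now 7.
Augment Well→r2→r3→Ref: bottleneck 2, flow now 9.
Augment Well→r2→r4→Ref: bottleneck 5, flow now 14.
No augmenting path remains; maximum flow = 14.
In the residual graph, reachable from Well: {Well, r1}.
Min-cut edges: Well→r2 (7), r1→r3 (7); capacity 7 + 7 = 14.
This cut is saturated, so no flow can exceed 14.

14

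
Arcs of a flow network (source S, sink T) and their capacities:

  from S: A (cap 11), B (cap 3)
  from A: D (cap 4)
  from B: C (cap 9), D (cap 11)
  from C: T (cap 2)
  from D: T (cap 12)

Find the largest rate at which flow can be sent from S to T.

Augment S→A→D→T: bottleneck 4, flow now 4.
Augment S→B→C→T: bottleneck 2, flow now 6.
Augment S→B→D→T: bottleneck 1, flow now 7.
No augmenting path remains; maximum flow = 7.
In the residual graph, reachable from S: {S, A}.
Min-cut edges: S→B (3), A→D (4); capacity 3 + 4 = 7.
This cut is saturated, so no flow can exceed 7.

7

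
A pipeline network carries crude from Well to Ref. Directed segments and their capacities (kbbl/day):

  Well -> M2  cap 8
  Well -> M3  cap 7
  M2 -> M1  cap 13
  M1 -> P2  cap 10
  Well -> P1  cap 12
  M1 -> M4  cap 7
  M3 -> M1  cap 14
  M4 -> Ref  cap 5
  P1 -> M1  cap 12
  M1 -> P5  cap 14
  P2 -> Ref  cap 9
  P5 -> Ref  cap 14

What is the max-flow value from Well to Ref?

27

Augment Well→M2→M1→P2→Ref: bottleneck 8, flow now 8.
Augment Well→P1→M1→P2→Ref: bottleneck 1, flow now 9.
Augment Well→P1→M1→P5→Ref: bottleneck 11, flow now 20.
Augment Well→M3→M1→P5→Ref: bottleneck 3, flow now 23.
Augment Well→M3→M1→M4→Ref: bottleneck 4, flow now 27.
No augmenting path remains; maximum flow = 27.
In the residual graph, reachable from Well: {Well}.
Min-cut edges: Well→M2 (8), Well→P1 (12), Well→M3 (7); capacity 8 + 12 + 7 = 27.
This cut is saturated, so no flow can exceed 27.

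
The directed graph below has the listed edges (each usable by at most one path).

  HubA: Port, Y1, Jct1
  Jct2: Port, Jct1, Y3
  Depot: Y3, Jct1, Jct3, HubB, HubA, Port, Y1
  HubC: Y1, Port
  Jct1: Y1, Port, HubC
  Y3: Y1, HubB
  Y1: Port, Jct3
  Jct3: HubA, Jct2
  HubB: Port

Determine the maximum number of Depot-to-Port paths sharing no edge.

Assign every edge capacity 1; by Menger, the answer equals the max flow.
Path Depot→Port (+1); total 1.
Path Depot→HubA→Port (+1); total 2.
Path Depot→HubB→Port (+1); total 3.
Path Depot→Jct1→Port (+1); total 4.
Path Depot→Y1→Port (+1); total 5.
Path Depot→Jct3→Jct2→Port (+1); total 6.
Path Depot→Y3→Y1→Jct3→HubA→Jct1→HubC→Port (+1); total 7.
No residual Depot→Port path; max flow = 7.
Certifying cut of size 7: {Depot→HubA, Depot→HubB, Depot→Jct1, Depot→Jct3, Depot→Port, Depot→Y1, Depot→Y3}.

7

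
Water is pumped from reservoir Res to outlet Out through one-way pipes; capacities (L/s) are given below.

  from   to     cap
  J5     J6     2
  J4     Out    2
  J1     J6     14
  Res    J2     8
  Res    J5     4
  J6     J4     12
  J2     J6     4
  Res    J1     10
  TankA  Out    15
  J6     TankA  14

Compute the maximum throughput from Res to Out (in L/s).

Augment Res→J1→J6→TankA→Out: bottleneck 10, flow now 10.
Augment Res→J5→J6→TankA→Out: bottleneck 2, flow now 12.
Augment Res→J2→J6→TankA→Out: bottleneck 2, flow now 14.
Augment Res→J2→J6→J4→Out: bottleneck 2, flow now 16.
No augmenting path remains; maximum flow = 16.
In the residual graph, reachable from Res: {Res, J5, J2}.
Min-cut edges: Res→J1 (10), J5→J6 (2), J2→J6 (4); capacity 10 + 2 + 4 = 16.
This cut is saturated, so no flow can exceed 16.

16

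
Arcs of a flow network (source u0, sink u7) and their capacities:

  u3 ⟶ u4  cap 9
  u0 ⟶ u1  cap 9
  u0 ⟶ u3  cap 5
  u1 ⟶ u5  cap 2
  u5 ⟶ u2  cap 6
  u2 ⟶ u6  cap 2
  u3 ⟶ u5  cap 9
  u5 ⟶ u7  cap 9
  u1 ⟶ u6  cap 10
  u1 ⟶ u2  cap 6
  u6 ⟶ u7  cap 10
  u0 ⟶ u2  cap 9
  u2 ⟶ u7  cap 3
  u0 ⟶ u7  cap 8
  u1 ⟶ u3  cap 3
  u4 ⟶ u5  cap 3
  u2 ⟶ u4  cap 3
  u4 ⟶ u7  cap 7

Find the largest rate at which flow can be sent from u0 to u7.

30

Augment u0→u7: bottleneck 8, flow now 8.
Augment u0→u2→u7: bottleneck 3, flow now 11.
Augment u0→u1→u5→u7: bottleneck 2, flow now 13.
Augment u0→u1→u6→u7: bottleneck 7, flow now 20.
Augment u0→u2→u4→u7: bottleneck 3, flow now 23.
Augment u0→u2→u6→u7: bottleneck 2, flow now 25.
Augment u0→u3→u4→u7: bottleneck 4, flow now 29.
Augment u0→u3→u5→u7: bottleneck 1, flow now 30.
No augmenting path remains; maximum flow = 30.
In the residual graph, reachable from u0: {u0, u2}.
Min-cut edges: u0→u1 (9), u0→u3 (5), u0→u7 (8), u2→u4 (3), u2→u6 (2), u2→u7 (3); capacity 9 + 5 + 8 + 3 + 2 + 3 = 30.
This cut is saturated, so no flow can exceed 30.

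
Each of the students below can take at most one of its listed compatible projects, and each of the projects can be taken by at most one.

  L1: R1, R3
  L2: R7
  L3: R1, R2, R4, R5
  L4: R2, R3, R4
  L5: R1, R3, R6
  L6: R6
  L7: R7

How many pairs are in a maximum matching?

6

Unit-capacity flow: source→left, listed edges, right→sink; max matching = max flow.
Augmenting path L1→R1 (+1); matched 1.
Augmenting path L2→R7 (+1); matched 2.
Augmenting path L3→R2 (+1); matched 3.
Augmenting path L4→R3 (+1); matched 4.
Augmenting path L5→R6 (+1); matched 5.
Augmenting path L6→R6→L5→R3→L4→R4 (+1); matched 6.
No augmenting path remains; maximum matching = 6.
König certificate: {L1, L3, L4, L5, L6, R7} is a vertex cover of size 6 (every listed pair touches it), so no matching can be larger.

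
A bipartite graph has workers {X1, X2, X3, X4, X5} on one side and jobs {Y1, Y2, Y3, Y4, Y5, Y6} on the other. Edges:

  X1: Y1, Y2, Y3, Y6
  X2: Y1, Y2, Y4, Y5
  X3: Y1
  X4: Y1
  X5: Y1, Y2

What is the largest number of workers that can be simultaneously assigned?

Unit-capacity flow: source→left, listed edges, right→sink; max matching = max flow.
Augmenting path X1→Y1 (+1); matched 1.
Augmenting path X2→Y2 (+1); matched 2.
Augmenting path X3→Y1→X1→Y3 (+1); matched 3.
Augmenting path X5→Y2→X2→Y4 (+1); matched 4.
No augmenting path remains; maximum matching = 4.
König certificate: {X1, X2, X5, Y1} is a vertex cover of size 4 (every listed pair touches it), so no matching can be larger.

4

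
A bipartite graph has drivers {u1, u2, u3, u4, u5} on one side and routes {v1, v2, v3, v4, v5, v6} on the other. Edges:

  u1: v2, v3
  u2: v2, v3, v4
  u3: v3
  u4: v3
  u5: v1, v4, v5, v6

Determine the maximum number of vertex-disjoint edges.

4

Unit-capacity flow: source→left, listed edges, right→sink; max matching = max flow.
Augmenting path u1→v2 (+1); matched 1.
Augmenting path u2→v3 (+1); matched 2.
Augmenting path u5→v1 (+1); matched 3.
Augmenting path u3→v3→u2→v4 (+1); matched 4.
No augmenting path remains; maximum matching = 4.
König certificate: {u1, u2, u5, v3} is a vertex cover of size 4 (every listed pair touches it), so no matching can be larger.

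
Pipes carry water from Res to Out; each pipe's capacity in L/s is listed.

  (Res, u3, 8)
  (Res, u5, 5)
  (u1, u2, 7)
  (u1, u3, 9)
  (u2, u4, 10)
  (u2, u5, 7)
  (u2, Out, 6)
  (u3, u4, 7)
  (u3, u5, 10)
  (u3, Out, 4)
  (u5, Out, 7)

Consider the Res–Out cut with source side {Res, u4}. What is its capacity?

Edges leaving {Res, u4}: Res→u3 (8), Res→u5 (5).
Cut capacity = 8 + 5 = 13.

13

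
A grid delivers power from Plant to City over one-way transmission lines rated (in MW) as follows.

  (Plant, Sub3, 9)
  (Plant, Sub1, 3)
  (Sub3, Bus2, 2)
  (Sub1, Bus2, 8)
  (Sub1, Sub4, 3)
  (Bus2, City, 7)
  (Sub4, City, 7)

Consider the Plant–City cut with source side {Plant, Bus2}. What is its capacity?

19

Edges leaving {Plant, Bus2}: Plant→Sub3 (9), Plant→Sub1 (3), Bus2→City (7).
Cut capacity = 9 + 3 + 7 = 19.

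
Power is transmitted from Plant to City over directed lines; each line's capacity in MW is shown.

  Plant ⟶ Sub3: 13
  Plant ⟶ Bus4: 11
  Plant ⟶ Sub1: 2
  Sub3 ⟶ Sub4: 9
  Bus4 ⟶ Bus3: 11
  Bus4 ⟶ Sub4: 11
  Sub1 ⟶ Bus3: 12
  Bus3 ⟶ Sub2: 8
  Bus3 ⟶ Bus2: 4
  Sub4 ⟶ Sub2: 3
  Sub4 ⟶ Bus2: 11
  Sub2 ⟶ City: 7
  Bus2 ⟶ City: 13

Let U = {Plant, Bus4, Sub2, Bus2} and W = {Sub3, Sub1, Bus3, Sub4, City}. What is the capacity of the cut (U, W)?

Edges leaving {Plant, Bus4, Sub2, Bus2}: Plant→Sub3 (13), Plant→Sub1 (2), Bus4→Bus3 (11), Bus4→Sub4 (11), Sub2→City (7), Bus2→City (13).
Cut capacity = 13 + 2 + 11 + 11 + 7 + 13 = 57.

57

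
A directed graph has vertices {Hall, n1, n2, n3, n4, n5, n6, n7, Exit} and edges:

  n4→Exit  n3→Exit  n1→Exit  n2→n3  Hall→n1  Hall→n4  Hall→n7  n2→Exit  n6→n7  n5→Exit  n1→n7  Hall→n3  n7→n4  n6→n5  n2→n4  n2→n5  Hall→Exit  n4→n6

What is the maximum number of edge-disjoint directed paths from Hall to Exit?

Assign every edge capacity 1; by Menger, the answer equals the max flow.
Path Hall→Exit (+1); total 1.
Path Hall→n1→Exit (+1); total 2.
Path Hall→n3→Exit (+1); total 3.
Path Hall→n4→Exit (+1); total 4.
Path Hall→n7→n4→n6→n5→Exit (+1); total 5.
No residual Hall→Exit path; max flow = 5.
Certifying cut of size 5: {Hall→Exit, Hall→n1, Hall→n3, Hall→n4, Hall→n7}.

5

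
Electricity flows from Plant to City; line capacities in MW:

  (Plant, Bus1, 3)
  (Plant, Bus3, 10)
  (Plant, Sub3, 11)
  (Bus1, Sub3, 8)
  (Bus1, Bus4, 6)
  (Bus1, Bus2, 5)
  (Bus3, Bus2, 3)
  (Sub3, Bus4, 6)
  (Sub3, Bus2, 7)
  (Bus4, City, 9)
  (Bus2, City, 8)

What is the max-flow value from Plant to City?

17

Augment Plant→Bus1→Bus4→City: bottleneck 3, flow now 3.
Augment Plant→Bus3→Bus2→City: bottleneck 3, flow now 6.
Augment Plant→Sub3→Bus4→City: bottleneck 6, flow now 12.
Augment Plant→Sub3→Bus2→City: bottleneck 5, flow now 17.
No augmenting path remains; maximum flow = 17.
In the residual graph, reachable from Plant: {Plant, Bus3}.
Min-cut edges: Plant→Bus1 (3), Plant→Sub3 (11), Bus3→Bus2 (3); capacity 3 + 11 + 3 = 17.
This cut is saturated, so no flow can exceed 17.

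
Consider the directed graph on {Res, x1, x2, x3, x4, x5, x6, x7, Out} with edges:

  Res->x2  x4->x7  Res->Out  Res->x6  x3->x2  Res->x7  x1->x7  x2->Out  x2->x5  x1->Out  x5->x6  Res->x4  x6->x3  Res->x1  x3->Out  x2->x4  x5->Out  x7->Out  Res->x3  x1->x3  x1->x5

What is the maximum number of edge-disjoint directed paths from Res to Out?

6

Assign every edge capacity 1; by Menger, the answer equals the max flow.
Path Res→Out (+1); total 1.
Path Res→x1→Out (+1); total 2.
Path Res→x2→Out (+1); total 3.
Path Res→x3→Out (+1); total 4.
Path Res→x7→Out (+1); total 5.
Path Res→x6→x3→x2→x5→Out (+1); total 6.
No residual Res→Out path; max flow = 6.
Certifying cut of size 6: {Res→Out, Res→x1, Res→x2, Res→x3, Res→x6, x7→Out}.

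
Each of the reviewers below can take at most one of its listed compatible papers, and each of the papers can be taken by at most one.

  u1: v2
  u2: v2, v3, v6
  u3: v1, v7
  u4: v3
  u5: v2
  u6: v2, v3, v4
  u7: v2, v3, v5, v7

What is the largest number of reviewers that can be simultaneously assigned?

Unit-capacity flow: source→left, listed edges, right→sink; max matching = max flow.
Augmenting path u1→v2 (+1); matched 1.
Augmenting path u2→v3 (+1); matched 2.
Augmenting path u3→v1 (+1); matched 3.
Augmenting path u6→v4 (+1); matched 4.
Augmenting path u7→v5 (+1); matched 5.
Augmenting path u4→v3→u2→v6 (+1); matched 6.
No augmenting path remains; maximum matching = 6.
König certificate: {u2, u3, u4, u6, u7, v2} is a vertex cover of size 6 (every listed pair touches it), so no matching can be larger.

6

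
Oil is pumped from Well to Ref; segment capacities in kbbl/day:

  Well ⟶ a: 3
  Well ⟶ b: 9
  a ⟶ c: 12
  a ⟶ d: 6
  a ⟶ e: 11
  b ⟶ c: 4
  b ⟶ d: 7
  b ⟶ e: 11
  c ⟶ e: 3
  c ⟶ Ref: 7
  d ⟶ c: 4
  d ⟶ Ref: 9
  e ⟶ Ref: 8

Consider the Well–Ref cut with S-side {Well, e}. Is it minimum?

No — its capacity is 20, but the minimum cut has capacity 12.

Given cut capacity: 3 + 9 + 8 = 20.
Augment Well→a→c→Ref: bottleneck 3, flow now 3.
Augment Well→b→c→Ref: bottleneck 4, flow now 7.
Augment Well→b→d→Ref: bottleneck 5, flow now 12.
No augmenting path remains; maximum flow = 12.
In the residual graph, reachable from Well: {Well}.
Min-cut edges: Well→a (3), Well→b (9); capacity 3 + 9 = 12.
Cut capacity 20 exceeds the max flow 12, so it is not minimum.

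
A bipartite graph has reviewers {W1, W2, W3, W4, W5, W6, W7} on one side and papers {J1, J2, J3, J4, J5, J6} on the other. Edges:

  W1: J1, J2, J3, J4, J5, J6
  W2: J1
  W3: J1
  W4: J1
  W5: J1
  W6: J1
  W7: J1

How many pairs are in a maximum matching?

2

Unit-capacity flow: source→left, listed edges, right→sink; max matching = max flow.
Augmenting path W1→J1 (+1); matched 1.
Augmenting path W2→J1→W1→J2 (+1); matched 2.
No augmenting path remains; maximum matching = 2.
König certificate: {W1, J1} is a vertex cover of size 2 (every listed pair touches it), so no matching can be larger.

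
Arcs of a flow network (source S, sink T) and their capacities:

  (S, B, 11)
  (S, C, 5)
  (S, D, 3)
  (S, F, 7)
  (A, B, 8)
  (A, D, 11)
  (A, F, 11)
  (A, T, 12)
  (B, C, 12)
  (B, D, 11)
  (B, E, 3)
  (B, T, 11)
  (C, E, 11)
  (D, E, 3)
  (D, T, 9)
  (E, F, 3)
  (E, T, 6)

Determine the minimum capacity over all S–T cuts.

19

Augment S→B→T: bottleneck 11, flow now 11.
Augment S→D→T: bottleneck 3, flow now 14.
Augment S→C→E→T: bottleneck 5, flow now 19.
No augmenting path remains; maximum flow = 19.
By max-flow min-cut, the minimum cut capacity equals the max flow.
In the residual graph, reachable from S: {S, F}.
Min-cut edges: S→B (11), S→C (5), S→D (3); capacity 11 + 5 + 3 = 19.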